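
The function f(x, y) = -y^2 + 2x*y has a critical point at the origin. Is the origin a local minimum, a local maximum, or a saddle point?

saddle point

The Hessian at the origin is H = [[0, 2], [2, -2]].
det H = 0·-2 − (2)² = -4 < 0, so H is indefinite.
Therefore the origin is a saddle point.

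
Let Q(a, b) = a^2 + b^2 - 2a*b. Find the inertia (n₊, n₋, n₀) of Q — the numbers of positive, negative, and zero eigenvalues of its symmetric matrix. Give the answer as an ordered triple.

Write A = [[1, -1], [-1, 1]].
Symmetric row and column elimination reduces A to a congruent diagonal form with pivots 1, 0.
That gives 1 positive, 1 zero pivots.

(1, 0, 1)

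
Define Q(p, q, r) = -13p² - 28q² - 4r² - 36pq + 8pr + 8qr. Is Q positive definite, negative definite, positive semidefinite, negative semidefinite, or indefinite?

negative definite

The symmetric matrix of Q is A = [[-13, -18, 4], [-18, -28, 4], [4, 4, -4]].
Leading principal minors: Δ_1 = -13, Δ_2 = 40, Δ_3 = -80.
The signs alternate starting with Δ_1 < 0, so by Sylvester's criterion Q is negative definite.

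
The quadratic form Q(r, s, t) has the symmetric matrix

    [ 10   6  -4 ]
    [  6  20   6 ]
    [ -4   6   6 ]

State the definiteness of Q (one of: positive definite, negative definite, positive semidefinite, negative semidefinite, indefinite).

positive definite

Applying the same elementary operations to the rows and columns of A produces a congruent diagonal matrix with entries 10, 82/5, 4/41.
Counting signs: 3 positive.
Hence Q is positive definite.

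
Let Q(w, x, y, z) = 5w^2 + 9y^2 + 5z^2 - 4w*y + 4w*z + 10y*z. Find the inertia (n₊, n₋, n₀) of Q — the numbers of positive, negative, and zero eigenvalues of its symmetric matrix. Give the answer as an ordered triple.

(3, 0, 1)

The associated matrix is A = [[5, 0, -2, 2], [0, 0, 0, 0], [-2, 0, 9, 5], [2, 0, 5, 5]].
Symmetric row and column elimination reduces A to a congruent diagonal form with pivots 5, 0, 41/5, 4/41.
So there are 3 positive, 1 zero pivots.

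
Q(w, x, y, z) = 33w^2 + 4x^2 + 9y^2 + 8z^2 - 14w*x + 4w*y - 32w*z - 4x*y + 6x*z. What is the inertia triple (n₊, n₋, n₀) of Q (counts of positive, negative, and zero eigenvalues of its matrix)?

(4, 0, 0)

The associated matrix is A = [[33, -7, 2, -16], [-7, 4, -2, 3], [2, -2, 9, 0], [-16, 3, 0, 8]].
Applying the same elementary operations to the rows and columns of A produces a congruent diagonal matrix with entries 33, 83/33, 655/83, 15/131.
That gives 4 positive pivots.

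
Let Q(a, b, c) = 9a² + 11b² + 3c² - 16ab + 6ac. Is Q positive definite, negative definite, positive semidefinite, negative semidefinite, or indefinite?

The symmetric matrix of Q is A = [[9, -8, 3], [-8, 11, 0], [3, 0, 3]].
Leading principal minors: Δ_1 = 9, Δ_2 = 35, Δ_3 = 6.
All leading principal minors are positive, so by Sylvester's criterion Q is positive definite.

positive definite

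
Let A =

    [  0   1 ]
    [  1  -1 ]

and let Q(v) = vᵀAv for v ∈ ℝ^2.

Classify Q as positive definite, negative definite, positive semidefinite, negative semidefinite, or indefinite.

indefinite

For the 2×2 matrix [[0, 1], [1, -1]]: det = 0·-1 − (1)² = -1, trace = -1.
det < 0 so the eigenvalues have opposite signs; the form is indefinite.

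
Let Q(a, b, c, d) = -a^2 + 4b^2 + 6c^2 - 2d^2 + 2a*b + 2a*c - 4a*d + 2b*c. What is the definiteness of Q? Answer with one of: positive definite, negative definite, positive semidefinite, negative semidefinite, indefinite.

indefinite

Write A = [[-1, 1, 1, -2], [1, 4, 1, 0], [1, 1, 6, 0], [-2, 0, 0, -2]].
Congruent diagonalization of A (simultaneous row and column reduction) yields pivots -1, 5, 31/5, 30/31.
That gives 3 positive, 1 negative pivots.
Hence Q is indefinite.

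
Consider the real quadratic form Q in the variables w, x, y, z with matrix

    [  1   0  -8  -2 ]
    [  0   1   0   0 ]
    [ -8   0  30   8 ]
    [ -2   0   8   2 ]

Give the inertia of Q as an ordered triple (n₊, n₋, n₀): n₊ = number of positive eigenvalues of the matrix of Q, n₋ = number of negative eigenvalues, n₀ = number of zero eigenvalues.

(2, 2, 0)

Applying the same elementary operations to the rows and columns of A produces a congruent diagonal matrix with entries 1, 1, -34, -2/17.
So there are 2 positive, 2 negative pivots.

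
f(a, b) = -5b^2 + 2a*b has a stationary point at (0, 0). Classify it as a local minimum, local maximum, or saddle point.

saddle point

The Hessian at the origin is H = [[0, 2], [2, -10]].
det H = 0·-10 − (2)² = -4 < 0, so H is indefinite.
Therefore the origin is a saddle point.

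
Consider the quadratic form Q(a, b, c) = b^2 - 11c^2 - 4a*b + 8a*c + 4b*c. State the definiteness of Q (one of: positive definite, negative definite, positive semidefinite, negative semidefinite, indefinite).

indefinite

The symmetric matrix is A = [[0, -2, 4], [-2, 1, 2], [4, 2, -11]].
A is congruent to a diagonal matrix with 2 positive, 1 negative and 0 zero entries, so Q is indefinite.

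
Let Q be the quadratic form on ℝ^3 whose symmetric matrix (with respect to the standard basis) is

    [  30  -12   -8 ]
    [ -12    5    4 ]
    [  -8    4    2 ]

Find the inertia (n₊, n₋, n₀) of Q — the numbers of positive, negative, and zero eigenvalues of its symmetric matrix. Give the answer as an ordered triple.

Congruent diagonalization of A (simultaneous row and column reduction) yields pivots 30, 1/5, -10/3.
That gives 2 positive, 1 negative pivots.

(2, 1, 0)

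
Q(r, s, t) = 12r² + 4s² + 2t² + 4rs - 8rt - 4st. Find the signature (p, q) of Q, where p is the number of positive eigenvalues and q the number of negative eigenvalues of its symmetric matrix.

Write A = [[12, 2, -4], [2, 4, -2], [-4, -2, 2]].
Congruent diagonalization of A (simultaneous row and column reduction) yields pivots 12, 11/3, 2/11.
So there are 3 positive pivots.

(3, 0)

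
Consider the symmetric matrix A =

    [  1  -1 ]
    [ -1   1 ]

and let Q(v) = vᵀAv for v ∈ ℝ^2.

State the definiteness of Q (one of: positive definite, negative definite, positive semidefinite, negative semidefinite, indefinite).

Symmetric row and column elimination reduces A to a congruent diagonal form with pivots 1, 0.
So there are 1 positive, 1 zero pivots.
Hence Q is positive semidefinite.

positive semidefinite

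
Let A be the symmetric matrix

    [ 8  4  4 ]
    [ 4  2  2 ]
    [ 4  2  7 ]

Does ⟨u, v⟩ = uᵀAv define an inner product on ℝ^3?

Symmetric row and column elimination reduces A to a congruent diagonal form with pivots 8, 0, 5.
So there are 2 positive, 1 zero pivots.
Hence Q is positive semidefinite.
⟨·,·⟩ is an inner product exactly when A is positive definite.

no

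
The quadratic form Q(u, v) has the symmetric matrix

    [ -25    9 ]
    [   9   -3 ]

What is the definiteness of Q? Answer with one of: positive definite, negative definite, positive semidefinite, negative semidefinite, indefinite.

For the 2×2 matrix [[-25, 9], [9, -3]]: det = -25·-3 − (9)² = -6, trace = -28.
det < 0 so the eigenvalues have opposite signs; the form is indefinite.

indefinite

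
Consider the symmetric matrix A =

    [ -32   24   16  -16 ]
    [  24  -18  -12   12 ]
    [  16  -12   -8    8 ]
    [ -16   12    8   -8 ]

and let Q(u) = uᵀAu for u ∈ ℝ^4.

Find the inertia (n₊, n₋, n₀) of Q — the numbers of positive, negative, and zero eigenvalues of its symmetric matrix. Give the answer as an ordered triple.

Row-reducing A symmetrically gives the diagonal entries -32, 0, 0, 0.
So there are 1 negative, 3 zero pivots.

(0, 1, 3)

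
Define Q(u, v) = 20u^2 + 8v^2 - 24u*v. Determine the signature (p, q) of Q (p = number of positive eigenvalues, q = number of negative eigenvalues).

(2, 0)

The associated matrix is A = [[20, -12], [-12, 8]].
Applying the same elementary operations to the rows and columns of A produces a congruent diagonal matrix with entries 20, 4/5.
Counting signs: 2 positive.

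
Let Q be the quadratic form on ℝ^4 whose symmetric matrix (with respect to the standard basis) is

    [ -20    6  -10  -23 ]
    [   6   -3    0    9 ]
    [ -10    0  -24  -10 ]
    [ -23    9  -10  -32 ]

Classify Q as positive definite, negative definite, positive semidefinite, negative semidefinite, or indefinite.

Applying the same elementary operations to the rows and columns of A produces a congruent diagonal matrix with entries -20, -6/5, -23/2, -15/23.
That gives 4 negative pivots.
Hence Q is negative definite.

negative definite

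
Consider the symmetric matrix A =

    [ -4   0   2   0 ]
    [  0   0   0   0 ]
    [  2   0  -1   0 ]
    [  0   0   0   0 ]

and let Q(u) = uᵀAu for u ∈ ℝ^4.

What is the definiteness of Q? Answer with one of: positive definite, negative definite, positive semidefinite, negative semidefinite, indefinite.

Row-reducing A symmetrically gives the diagonal entries -4, 0, 0, 0.
Counting signs: 1 negative, 3 zero.
Hence Q is negative semidefinite.

negative semidefinite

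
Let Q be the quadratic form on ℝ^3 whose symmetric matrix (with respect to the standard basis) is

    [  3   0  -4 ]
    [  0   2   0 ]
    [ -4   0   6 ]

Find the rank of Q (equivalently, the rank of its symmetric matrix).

An LDLᵀ factorisation of A has diagonal entries 3, 2, 2/3.
Counting signs: 3 positive.
The rank is the number of nonzero pivots: 3.

3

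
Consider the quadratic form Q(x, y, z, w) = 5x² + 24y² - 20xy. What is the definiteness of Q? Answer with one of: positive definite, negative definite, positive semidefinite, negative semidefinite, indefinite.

positive semidefinite

The associated matrix is A = [[5, -10, 0, 0], [-10, 24, 0, 0], [0, 0, 0, 0], [0, 0, 0, 0]].
Row-reducing A symmetrically gives the diagonal entries 5, 4, 0, 0.
Counting signs: 2 positive, 2 zero.
Hence Q is positive semidefinite.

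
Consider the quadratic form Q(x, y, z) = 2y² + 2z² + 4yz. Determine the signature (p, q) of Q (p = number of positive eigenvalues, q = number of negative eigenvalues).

(1, 0)

Write A = [[0, 0, 0], [0, 2, 2], [0, 2, 2]].
Symmetric row and column elimination reduces A to a congruent diagonal form with pivots 0, 2, 0.
Counting signs: 1 positive, 2 zero.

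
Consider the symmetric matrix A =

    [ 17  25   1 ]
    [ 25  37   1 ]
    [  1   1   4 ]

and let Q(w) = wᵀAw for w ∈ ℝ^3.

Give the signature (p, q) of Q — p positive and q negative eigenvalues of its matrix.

An LDLᵀ factorisation of A has diagonal entries 17, 4/17, 3.
So there are 3 positive pivots.

(3, 0)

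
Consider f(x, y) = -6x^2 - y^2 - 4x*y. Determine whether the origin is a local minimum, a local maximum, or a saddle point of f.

The Hessian at the origin is H = [[-12, -4], [-4, -2]].
det H = -12·-2 − (-4)² = 8 > 0 and H[1,1] = -12 < 0, so H is negative definite.
Therefore the origin is a local maximum.

local maximum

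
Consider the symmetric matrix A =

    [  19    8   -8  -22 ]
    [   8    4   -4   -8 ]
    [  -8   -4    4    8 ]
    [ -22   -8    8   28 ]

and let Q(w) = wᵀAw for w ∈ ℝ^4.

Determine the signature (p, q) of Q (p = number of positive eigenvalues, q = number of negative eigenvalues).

(2, 0)

Applying the same elementary operations to the rows and columns of A produces a congruent diagonal matrix with entries 19, 12/19, 0, 0.
Counting signs: 2 positive, 2 zero.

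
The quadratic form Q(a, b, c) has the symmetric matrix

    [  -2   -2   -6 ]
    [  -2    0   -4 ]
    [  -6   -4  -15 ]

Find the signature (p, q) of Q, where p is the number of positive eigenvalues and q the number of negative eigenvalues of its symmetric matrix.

(2, 1)

Symmetric row and column elimination reduces A to a congruent diagonal form with pivots -2, 2, 1.
That gives 2 positive, 1 negative pivots.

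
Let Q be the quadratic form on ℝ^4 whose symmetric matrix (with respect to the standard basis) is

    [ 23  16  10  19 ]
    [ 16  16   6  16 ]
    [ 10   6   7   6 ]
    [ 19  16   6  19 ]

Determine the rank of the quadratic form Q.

4

An LDLᵀ factorisation of A has diagonal entries 23, 112/23, 69/28, 12/23.
So there are 4 positive pivots.
The rank is the number of nonzero pivots: 4.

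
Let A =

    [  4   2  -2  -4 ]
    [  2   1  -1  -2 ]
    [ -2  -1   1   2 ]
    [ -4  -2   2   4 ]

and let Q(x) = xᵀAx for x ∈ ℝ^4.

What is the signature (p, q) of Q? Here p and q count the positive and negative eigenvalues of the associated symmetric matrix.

Row-reducing A symmetrically gives the diagonal entries 4, 0, 0, 0.
That gives 1 positive, 3 zero pivots.

(1, 0)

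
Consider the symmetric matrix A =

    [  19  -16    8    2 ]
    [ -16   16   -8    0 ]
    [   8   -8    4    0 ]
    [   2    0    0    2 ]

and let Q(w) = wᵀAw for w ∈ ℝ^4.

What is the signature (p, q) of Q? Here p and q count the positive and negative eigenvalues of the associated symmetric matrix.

Congruent diagonalization of A (simultaneous row and column reduction) yields pivots 19, 48/19, 0, 2/3.
That gives 3 positive, 1 zero pivots.

(3, 0)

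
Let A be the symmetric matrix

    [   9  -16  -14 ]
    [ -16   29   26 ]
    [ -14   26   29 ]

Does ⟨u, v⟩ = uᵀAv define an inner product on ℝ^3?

Leading principal minors: Δ_1 = 9, Δ_2 = 5, Δ_3 = 25.
All leading principal minors are positive, so by Sylvester's criterion Q is positive definite.
⟨·,·⟩ is an inner product exactly when A is positive definite.

yes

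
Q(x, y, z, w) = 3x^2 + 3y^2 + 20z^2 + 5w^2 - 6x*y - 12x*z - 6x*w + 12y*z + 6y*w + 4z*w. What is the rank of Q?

Write A = [[3, -3, -6, -3], [-3, 3, 6, 3], [-6, 6, 20, 2], [-3, 3, 2, 5]].
Row-reducing A symmetrically gives the diagonal entries 3, 0, 8, 0.
So there are 2 positive, 2 zero pivots.
The rank is the number of nonzero pivots: 2.

2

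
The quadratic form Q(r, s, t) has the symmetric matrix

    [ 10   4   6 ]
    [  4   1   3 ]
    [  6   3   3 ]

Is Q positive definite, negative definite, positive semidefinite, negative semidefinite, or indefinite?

indefinite

Row-reducing A symmetrically gives the diagonal entries 10, -3/5, 0.
That gives 1 positive, 1 negative, 1 zero pivots.
Hence Q is indefinite.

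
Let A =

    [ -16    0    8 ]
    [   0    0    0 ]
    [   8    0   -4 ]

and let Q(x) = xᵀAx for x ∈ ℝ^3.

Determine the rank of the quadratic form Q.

Symmetric row and column elimination reduces A to a congruent diagonal form with pivots -16, 0, 0.
So there are 1 negative, 2 zero pivots.
The rank is the number of nonzero pivots: 1.

1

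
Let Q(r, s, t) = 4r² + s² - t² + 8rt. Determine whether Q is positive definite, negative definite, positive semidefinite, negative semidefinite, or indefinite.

The symmetric matrix is A = [[4, 0, 4], [0, 1, 0], [4, 0, -1]].
Row-reducing A symmetrically gives the diagonal entries 4, 1, -5.
So there are 2 positive, 1 negative pivots.
Hence Q is indefinite.

indefinite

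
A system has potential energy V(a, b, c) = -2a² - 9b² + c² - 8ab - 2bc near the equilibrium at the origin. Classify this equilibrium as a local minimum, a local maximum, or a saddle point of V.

The Hessian at the origin is H = [[-4, -8, 0], [-8, -18, -2], [0, -2, 2]].
Symmetric row and column elimination reduces H to a congruent diagonal form with pivots -4, -2, 4.
That gives 1 positive, 2 negative pivots.
H is indefinite, so the origin is a saddle point.

saddle point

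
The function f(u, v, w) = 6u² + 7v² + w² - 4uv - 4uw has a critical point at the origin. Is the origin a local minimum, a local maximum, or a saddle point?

The Hessian at the origin is H = [[12, -4, -4], [-4, 14, 0], [-4, 0, 2]].
An LDLᵀ factorisation of H has diagonal entries 12, 38/3, 10/19.
Counting signs: 3 positive.
H is positive definite, so the origin is a strict local minimum.

local minimum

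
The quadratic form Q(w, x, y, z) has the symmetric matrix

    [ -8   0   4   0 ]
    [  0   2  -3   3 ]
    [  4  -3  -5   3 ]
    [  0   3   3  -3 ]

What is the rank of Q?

3

Symmetric row and column elimination reduces A to a congruent diagonal form with pivots -8, 2, -15/2, 0.
So there are 1 positive, 2 negative, 1 zero pivots.
The rank is the number of nonzero pivots: 3.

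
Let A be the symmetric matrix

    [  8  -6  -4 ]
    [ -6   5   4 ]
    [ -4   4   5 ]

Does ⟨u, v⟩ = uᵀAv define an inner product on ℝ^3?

Leading principal minors: Δ_1 = 8, Δ_2 = 4, Δ_3 = 4.
All leading principal minors are positive, so by Sylvester's criterion Q is positive definite.
⟨·,·⟩ is an inner product exactly when A is positive definite.

yes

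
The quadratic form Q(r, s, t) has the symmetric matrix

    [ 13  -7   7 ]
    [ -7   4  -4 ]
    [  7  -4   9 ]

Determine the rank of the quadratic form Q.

Row-reducing A symmetrically gives the diagonal entries 13, 3/13, 5.
Counting signs: 3 positive.
The rank is the number of nonzero pivots: 3.

3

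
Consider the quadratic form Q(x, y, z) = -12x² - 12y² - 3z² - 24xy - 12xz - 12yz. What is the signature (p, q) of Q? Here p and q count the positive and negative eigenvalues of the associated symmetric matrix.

(0, 1)

The symmetric matrix is A = [[-12, -12, -6], [-12, -12, -6], [-6, -6, -3]].
Row-reducing A symmetrically gives the diagonal entries -12, 0, 0.
That gives 1 negative, 2 zero pivots.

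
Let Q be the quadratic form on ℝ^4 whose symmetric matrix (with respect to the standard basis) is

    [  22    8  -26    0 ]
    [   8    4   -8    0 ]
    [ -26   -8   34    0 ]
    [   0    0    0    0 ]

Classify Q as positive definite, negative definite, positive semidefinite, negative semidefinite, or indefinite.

Symmetric row and column elimination reduces A to a congruent diagonal form with pivots 22, 12/11, 4/3, 0.
So there are 3 positive, 1 zero pivots.
Hence Q is positive semidefinite.

positive semidefinite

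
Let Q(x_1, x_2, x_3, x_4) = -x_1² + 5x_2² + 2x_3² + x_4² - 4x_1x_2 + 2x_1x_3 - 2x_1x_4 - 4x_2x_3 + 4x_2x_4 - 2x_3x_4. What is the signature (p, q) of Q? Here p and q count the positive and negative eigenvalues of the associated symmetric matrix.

(3, 1)

The symmetric matrix is A = [[-1, -2, 1, -1], [-2, 5, -2, 2], [1, -2, 2, -1], [-1, 2, -1, 1]].
An LDLᵀ factorisation of A has diagonal entries -1, 9, 11/9, 2/11.
Counting signs: 3 positive, 1 negative.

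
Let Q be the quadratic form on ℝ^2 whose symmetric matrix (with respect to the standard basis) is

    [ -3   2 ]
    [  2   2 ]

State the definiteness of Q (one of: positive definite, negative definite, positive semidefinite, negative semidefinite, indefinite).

Congruent diagonalization of A (simultaneous row and column reduction) yields pivots -3, 10/3.
That gives 1 positive, 1 negative pivots.
Hence Q is indefinite.

indefinite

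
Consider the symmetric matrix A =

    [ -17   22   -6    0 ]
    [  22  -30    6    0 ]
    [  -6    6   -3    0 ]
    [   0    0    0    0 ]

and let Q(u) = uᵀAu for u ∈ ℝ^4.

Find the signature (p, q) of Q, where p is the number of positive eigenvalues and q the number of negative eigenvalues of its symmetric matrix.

(1, 2)

Row-reducing A symmetrically gives the diagonal entries -17, -26/17, 15/13, 0.
So there are 1 positive, 2 negative, 1 zero pivots.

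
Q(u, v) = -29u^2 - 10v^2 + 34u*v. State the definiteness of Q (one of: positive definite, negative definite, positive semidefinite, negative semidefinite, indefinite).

The symmetric matrix of Q is A = [[-29, 17], [17, -10]].
Leading principal minors: Δ_1 = -29, Δ_2 = 1.
The signs alternate starting with Δ_1 < 0, so by Sylvester's criterion Q is negative definite.

negative definite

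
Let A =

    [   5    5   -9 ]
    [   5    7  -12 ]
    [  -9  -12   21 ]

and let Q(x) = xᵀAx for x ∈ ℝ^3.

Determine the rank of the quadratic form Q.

Applying the same elementary operations to the rows and columns of A produces a congruent diagonal matrix with entries 5, 2, 3/10.
So there are 3 positive pivots.
The rank is the number of nonzero pivots: 3.

3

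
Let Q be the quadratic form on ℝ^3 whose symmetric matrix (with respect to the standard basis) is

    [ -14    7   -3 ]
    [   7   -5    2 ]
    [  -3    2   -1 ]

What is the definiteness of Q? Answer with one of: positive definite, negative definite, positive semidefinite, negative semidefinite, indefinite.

Leading principal minors: Δ_1 = -14, Δ_2 = 21, Δ_3 = -4.
The signs alternate starting with Δ_1 < 0, so by Sylvester's criterion Q is negative definite.

negative definite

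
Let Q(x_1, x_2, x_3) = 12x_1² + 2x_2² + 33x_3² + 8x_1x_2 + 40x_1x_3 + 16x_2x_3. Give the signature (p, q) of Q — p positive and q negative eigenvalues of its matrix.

(2, 1)

The symmetric matrix is A = [[12, 4, 20], [4, 2, 8], [20, 8, 33]].
Symmetric row and column elimination reduces A to a congruent diagonal form with pivots 12, 2/3, -3.
Counting signs: 2 positive, 1 negative.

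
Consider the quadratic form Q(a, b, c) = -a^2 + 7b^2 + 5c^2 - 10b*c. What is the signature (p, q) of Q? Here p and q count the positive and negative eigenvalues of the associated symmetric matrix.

The symmetric matrix is A = [[-1, 0, 0], [0, 7, -5], [0, -5, 5]].
Congruent diagonalization of A (simultaneous row and column reduction) yields pivots -1, 7, 10/7.
Counting signs: 2 positive, 1 negative.

(2, 1)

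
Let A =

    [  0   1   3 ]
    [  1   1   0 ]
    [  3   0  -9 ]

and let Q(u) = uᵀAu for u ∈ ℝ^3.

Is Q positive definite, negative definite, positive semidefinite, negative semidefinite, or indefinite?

indefinite

A is congruent to a diagonal matrix with 1 positive, 1 negative and 1 zero entries, so Q is indefinite.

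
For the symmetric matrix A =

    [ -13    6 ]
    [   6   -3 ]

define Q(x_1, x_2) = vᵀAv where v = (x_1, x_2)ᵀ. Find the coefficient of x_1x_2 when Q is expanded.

12

The coefficient of x_1x_2 is A[1,2] + A[2,1] = 2·6 = 12.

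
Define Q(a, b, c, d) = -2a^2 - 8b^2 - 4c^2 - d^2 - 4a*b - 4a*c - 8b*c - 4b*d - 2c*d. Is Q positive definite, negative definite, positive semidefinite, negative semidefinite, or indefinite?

The associated matrix is A = [[-2, -2, -2, 0], [-2, -8, -4, -2], [-2, -4, -4, -1], [0, -2, -1, -1]].
Symmetric row and column elimination reduces A to a congruent diagonal form with pivots -2, -6, -4/3, -1/4.
Counting signs: 4 negative.
Hence Q is negative definite.

negative definite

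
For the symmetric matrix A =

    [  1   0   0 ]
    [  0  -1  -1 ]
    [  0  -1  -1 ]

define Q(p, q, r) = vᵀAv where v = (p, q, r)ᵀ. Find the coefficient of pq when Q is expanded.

0

The coefficient of pq is A[1,2] + A[2,1] = 2·0 = 0.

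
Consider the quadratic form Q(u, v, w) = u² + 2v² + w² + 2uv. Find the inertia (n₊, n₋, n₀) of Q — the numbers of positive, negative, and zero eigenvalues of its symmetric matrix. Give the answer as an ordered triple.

The symmetric matrix is A = [[1, 1, 0], [1, 2, 0], [0, 0, 1]].
Congruent diagonalization of A (simultaneous row and column reduction) yields pivots 1, 1, 1.
So there are 3 positive pivots.

(3, 0, 0)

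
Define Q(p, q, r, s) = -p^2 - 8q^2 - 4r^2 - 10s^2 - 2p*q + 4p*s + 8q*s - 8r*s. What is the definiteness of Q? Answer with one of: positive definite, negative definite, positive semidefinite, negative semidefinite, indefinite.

negative definite

The associated matrix is A = [[-1, -1, 0, 2], [-1, -8, 0, 4], [0, 0, -4, -4], [2, 4, -4, -10]].
Symmetric row and column elimination reduces A to a congruent diagonal form with pivots -1, -7, -4, -10/7.
That gives 4 negative pivots.
Hence Q is negative definite.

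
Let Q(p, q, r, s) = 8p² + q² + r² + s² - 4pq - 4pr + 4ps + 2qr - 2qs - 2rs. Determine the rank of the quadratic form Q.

2

Write A = [[8, -2, -2, 2], [-2, 1, 1, -1], [-2, 1, 1, -1], [2, -1, -1, 1]].
Applying the same elementary operations to the rows and columns of A produces a congruent diagonal matrix with entries 8, 1/2, 0, 0.
Counting signs: 2 positive, 2 zero.
The rank is the number of nonzero pivots: 2.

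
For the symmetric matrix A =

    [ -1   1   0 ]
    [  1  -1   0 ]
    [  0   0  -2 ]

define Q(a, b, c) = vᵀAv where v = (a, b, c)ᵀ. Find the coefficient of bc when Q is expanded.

0

The coefficient of bc is A[2,3] + A[3,2] = 2·0 = 0.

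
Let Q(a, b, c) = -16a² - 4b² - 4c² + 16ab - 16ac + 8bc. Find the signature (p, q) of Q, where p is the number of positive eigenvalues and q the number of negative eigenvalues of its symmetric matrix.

Write A = [[-16, 8, -8], [8, -4, 4], [-8, 4, -4]].
Congruent diagonalization of A (simultaneous row and column reduction) yields pivots -16, 0, 0.
That gives 1 negative, 2 zero pivots.

(0, 1)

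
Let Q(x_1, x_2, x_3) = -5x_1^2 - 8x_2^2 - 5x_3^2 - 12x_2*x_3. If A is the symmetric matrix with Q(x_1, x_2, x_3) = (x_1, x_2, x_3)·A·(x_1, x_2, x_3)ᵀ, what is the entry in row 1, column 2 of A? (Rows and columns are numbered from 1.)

0

The coefficient of x_1·x_2 in Q is 0. For a symmetric A this equals A[1,2] + A[2,1] = 2·A[1,2].
So A[1,2] = 0/2 = 0.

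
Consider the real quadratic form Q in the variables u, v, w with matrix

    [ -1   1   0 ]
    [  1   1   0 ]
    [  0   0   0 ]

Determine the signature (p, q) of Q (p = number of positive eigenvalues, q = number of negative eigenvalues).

Congruent diagonalization of A (simultaneous row and column reduction) yields pivots -1, 2, 0.
Counting signs: 1 positive, 1 negative, 1 zero.

(1, 1)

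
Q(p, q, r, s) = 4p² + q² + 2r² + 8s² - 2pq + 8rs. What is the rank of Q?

Write A = [[4, -1, 0, 0], [-1, 1, 0, 0], [0, 0, 2, 4], [0, 0, 4, 8]].
Symmetric row and column elimination reduces A to a congruent diagonal form with pivots 4, 3/4, 2, 0.
Counting signs: 3 positive, 1 zero.
The rank is the number of nonzero pivots: 3.

3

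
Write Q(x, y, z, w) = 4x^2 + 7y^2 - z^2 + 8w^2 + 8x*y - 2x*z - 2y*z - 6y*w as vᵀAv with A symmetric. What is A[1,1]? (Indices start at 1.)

The coefficient of x^2 in Q is 4, and that is exactly A[1,1].

4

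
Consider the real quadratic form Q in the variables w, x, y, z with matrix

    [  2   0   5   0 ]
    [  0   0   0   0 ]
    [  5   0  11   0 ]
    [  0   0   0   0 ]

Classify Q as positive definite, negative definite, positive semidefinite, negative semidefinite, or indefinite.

Symmetric row and column elimination reduces A to a congruent diagonal form with pivots 2, 0, -3/2, 0.
That gives 1 positive, 1 negative, 2 zero pivots.
Hence Q is indefinite.

indefinite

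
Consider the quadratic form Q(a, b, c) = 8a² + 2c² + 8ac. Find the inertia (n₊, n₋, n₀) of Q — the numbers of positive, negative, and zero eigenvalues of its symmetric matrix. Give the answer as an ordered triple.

(1, 0, 2)

The associated matrix is A = [[8, 0, 4], [0, 0, 0], [4, 0, 2]].
Symmetric row and column elimination reduces A to a congruent diagonal form with pivots 8, 0, 0.
So there are 1 positive, 2 zero pivots.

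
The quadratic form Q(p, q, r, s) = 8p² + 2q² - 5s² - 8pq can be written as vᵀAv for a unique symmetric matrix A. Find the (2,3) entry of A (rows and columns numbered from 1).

0

The coefficient of q·r in Q is 0. For a symmetric A this equals A[2,3] + A[3,2] = 2·A[2,3].
So A[2,3] = 0/2 = 0.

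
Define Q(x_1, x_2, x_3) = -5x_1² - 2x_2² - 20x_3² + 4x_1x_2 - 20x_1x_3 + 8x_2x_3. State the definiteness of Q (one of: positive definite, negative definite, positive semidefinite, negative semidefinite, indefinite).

The symmetric matrix is A = [[-5, 2, -10], [2, -2, 4], [-10, 4, -20]].
Row-reducing A symmetrically gives the diagonal entries -5, -6/5, 0.
Counting signs: 2 negative, 1 zero.
Hence Q is negative semidefinite.

negative semidefinite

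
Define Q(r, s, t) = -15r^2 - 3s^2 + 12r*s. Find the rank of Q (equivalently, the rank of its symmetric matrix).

2

The symmetric matrix is A = [[-15, 6, 0], [6, -3, 0], [0, 0, 0]].
Applying the same elementary operations to the rows and columns of A produces a congruent diagonal matrix with entries -15, -3/5, 0.
So there are 2 negative, 1 zero pivots.
The rank is the number of nonzero pivots: 2.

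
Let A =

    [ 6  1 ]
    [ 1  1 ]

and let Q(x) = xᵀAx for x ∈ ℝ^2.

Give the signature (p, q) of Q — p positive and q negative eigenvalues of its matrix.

(2, 0)

An LDLᵀ factorisation of A has diagonal entries 6, 5/6.
Counting signs: 2 positive.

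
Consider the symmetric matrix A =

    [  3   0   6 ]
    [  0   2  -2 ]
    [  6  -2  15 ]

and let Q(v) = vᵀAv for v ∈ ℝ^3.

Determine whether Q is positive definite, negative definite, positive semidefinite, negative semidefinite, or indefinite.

positive definite

Leading principal minors: Δ_1 = 3, Δ_2 = 6, Δ_3 = 6.
All leading principal minors are positive, so by Sylvester's criterion Q is positive definite.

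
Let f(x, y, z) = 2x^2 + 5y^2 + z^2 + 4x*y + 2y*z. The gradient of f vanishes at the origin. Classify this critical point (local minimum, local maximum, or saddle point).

local minimum

The Hessian at the origin is H = [[4, 4, 0], [4, 10, 2], [0, 2, 2]].
Row-reducing H symmetrically gives the diagonal entries 4, 6, 4/3.
So there are 3 positive pivots.
H is positive definite, so the origin is a strict local minimum.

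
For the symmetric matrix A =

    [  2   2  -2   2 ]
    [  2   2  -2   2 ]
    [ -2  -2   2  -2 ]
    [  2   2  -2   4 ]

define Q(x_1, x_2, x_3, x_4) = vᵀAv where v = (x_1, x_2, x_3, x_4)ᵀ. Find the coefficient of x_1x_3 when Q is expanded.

-4

The coefficient of x_1x_3 is A[1,3] + A[3,1] = 2·(-2) = -4.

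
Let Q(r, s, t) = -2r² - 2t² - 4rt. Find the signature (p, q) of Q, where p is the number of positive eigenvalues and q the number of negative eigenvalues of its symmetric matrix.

(0, 1)

Write A = [[-2, 0, -2], [0, 0, 0], [-2, 0, -2]].
Applying the same elementary operations to the rows and columns of A produces a congruent diagonal matrix with entries -2, 0, 0.
So there are 1 negative, 2 zero pivots.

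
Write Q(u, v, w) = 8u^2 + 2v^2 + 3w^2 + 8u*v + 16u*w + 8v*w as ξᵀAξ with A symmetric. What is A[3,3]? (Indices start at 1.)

3

The coefficient of w^2 in Q is 3, and that is exactly A[3,3].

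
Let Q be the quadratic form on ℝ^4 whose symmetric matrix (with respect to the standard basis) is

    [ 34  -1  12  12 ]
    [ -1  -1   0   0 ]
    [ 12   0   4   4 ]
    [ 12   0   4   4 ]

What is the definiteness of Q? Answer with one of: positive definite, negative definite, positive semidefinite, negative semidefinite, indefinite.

indefinite

Row-reducing A symmetrically gives the diagonal entries 34, -35/34, -4/35, 0.
That gives 1 positive, 2 negative, 1 zero pivots.
Hence Q is indefinite.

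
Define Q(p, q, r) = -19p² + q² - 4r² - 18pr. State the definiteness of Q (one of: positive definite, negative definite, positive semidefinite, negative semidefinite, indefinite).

The associated matrix is A = [[-19, 0, -9], [0, 1, 0], [-9, 0, -4]].
Row-reducing A symmetrically gives the diagonal entries -19, 1, 5/19.
That gives 2 positive, 1 negative pivots.
Hence Q is indefinite.

indefinite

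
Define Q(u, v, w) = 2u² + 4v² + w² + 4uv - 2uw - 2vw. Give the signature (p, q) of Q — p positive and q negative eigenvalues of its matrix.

(3, 0)

Write A = [[2, 2, -1], [2, 4, -1], [-1, -1, 1]].
Congruent diagonalization of A (simultaneous row and column reduction) yields pivots 2, 2, 1/2.
Counting signs: 3 positive.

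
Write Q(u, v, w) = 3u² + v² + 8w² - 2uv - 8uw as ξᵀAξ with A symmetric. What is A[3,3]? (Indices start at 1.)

The coefficient of w² in Q is 8, and that is exactly A[3,3].

8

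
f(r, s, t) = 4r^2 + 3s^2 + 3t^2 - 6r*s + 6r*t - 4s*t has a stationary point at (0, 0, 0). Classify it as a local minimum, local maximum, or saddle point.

local minimum

The Hessian at the origin is H = [[8, -6, 6], [-6, 6, -4], [6, -4, 6]].
Row-reducing H symmetrically gives the diagonal entries 8, 3/2, 4/3.
That gives 3 positive pivots.
H is positive definite, so the origin is a strict local minimum.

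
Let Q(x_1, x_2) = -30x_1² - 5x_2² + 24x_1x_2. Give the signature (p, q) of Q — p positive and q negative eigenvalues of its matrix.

Write A = [[-30, 12], [12, -5]].
Congruent diagonalization of A (simultaneous row and column reduction) yields pivots -30, -1/5.
That gives 2 negative pivots.

(0, 2)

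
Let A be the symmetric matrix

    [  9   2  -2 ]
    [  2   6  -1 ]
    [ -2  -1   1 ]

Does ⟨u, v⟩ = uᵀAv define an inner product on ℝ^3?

yes

Congruent diagonalization of A (simultaneous row and column reduction) yields pivots 9, 50/9, 1/2.
So there are 3 positive pivots.
Hence Q is positive definite.
⟨·,·⟩ is an inner product exactly when A is positive definite.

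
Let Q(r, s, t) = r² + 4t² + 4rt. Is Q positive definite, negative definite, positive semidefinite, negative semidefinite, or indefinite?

The associated matrix is A = [[1, 0, 2], [0, 0, 0], [2, 0, 4]].
Symmetric row and column elimination reduces A to a congruent diagonal form with pivots 1, 0, 0.
So there are 1 positive, 2 zero pivots.
Hence Q is positive semidefinite.

positive semidefinite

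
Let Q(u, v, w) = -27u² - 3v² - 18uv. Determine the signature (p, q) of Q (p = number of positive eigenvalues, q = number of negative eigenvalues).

(0, 1)

The associated matrix is A = [[-27, -9, 0], [-9, -3, 0], [0, 0, 0]].
Symmetric row and column elimination reduces A to a congruent diagonal form with pivots -27, 0, 0.
So there are 1 negative, 2 zero pivots.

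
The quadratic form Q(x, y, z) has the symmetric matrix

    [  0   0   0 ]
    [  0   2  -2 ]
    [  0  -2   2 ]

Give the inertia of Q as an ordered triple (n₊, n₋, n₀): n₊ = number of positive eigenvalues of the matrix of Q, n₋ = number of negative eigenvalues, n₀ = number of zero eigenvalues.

(1, 0, 2)

Applying the same elementary operations to the rows and columns of A produces a congruent diagonal matrix with entries 0, 2, 0.
That gives 1 positive, 2 zero pivots.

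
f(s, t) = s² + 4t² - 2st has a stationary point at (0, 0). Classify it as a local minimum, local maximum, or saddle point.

The Hessian at the origin is H = [[2, -2], [-2, 8]].
det H = 2·8 − (-2)² = 12 > 0 and H[1,1] = 2 > 0, so H is positive definite.
Therefore the origin is a local minimum.

local minimum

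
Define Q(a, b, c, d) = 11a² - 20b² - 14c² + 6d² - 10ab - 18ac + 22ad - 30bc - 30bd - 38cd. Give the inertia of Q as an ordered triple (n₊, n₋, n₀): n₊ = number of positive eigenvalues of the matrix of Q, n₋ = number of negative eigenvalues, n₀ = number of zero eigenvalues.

(1, 3, 0)

The associated matrix is A = [[11, -5, -9, 11], [-5, -20, -15, -15], [-9, -15, -14, -19], [11, -15, -19, 6]].
An LDLᵀ factorisation of A has diagonal entries 11, -245/11, -5, -5/49.
Counting signs: 1 positive, 3 negative.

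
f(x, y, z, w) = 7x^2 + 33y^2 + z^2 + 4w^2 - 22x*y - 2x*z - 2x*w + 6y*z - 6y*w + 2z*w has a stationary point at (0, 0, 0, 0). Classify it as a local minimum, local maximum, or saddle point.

The Hessian at the origin is H = [[14, -22, -2, -2], [-22, 66, 6, -6], [-2, 6, 2, 2], [-2, -6, 2, 8]].
Applying the same elementary operations to the rows and columns of H produces a congruent diagonal matrix with entries 14, 220/7, 16/11, 3/5.
That gives 4 positive pivots.
H is positive definite, so the origin is a strict local minimum.

local minimum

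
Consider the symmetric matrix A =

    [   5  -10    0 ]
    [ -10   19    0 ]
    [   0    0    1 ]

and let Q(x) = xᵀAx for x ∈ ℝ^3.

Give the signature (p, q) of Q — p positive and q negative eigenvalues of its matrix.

(2, 1)

Congruent diagonalization of A (simultaneous row and column reduction) yields pivots 5, -1, 1.
That gives 2 positive, 1 negative pivots.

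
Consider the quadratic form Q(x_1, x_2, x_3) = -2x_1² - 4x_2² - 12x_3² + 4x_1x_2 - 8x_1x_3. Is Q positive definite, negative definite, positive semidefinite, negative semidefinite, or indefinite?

The associated matrix is A = [[-2, 2, -4], [2, -4, 0], [-4, 0, -12]].
Row-reducing A symmetrically gives the diagonal entries -2, -2, 4.
So there are 1 positive, 2 negative pivots.
Hence Q is indefinite.

indefinite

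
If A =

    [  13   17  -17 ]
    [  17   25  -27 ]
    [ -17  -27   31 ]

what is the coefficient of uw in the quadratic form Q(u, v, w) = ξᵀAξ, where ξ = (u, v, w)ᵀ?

The coefficient of uw is A[1,3] + A[3,1] = 2·(-17) = -34.

-34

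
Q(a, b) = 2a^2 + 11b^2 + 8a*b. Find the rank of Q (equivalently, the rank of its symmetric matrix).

2

The associated matrix is A = [[2, 4], [4, 11]].
Row-reducing A symmetrically gives the diagonal entries 2, 3.
So there are 2 positive pivots.
The rank is the number of nonzero pivots: 2.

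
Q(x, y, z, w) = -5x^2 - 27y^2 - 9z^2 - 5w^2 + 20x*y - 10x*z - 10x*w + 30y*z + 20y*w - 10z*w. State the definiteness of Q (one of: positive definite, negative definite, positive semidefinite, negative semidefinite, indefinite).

negative semidefinite

The associated matrix is A = [[-5, 10, -5, -5], [10, -27, 15, 10], [-5, 15, -9, -5], [-5, 10, -5, -5]].
Row-reducing A symmetrically gives the diagonal entries -5, -7, -3/7, 0.
That gives 3 negative, 1 zero pivots.
Hence Q is negative semidefinite.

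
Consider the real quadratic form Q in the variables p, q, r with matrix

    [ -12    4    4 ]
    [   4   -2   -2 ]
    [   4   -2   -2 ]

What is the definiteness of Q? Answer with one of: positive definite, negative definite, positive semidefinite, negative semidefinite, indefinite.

negative semidefinite

Congruent diagonalization of A (simultaneous row and column reduction) yields pivots -12, -2/3, 0.
So there are 2 negative, 1 zero pivots.
Hence Q is negative semidefinite.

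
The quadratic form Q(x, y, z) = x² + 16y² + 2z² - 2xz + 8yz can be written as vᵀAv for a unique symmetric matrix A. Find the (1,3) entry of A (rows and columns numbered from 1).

-1

The coefficient of x·z in Q is -2. For a symmetric A this equals A[1,3] + A[3,1] = 2·A[1,3].
So A[1,3] = -2/2 = -1.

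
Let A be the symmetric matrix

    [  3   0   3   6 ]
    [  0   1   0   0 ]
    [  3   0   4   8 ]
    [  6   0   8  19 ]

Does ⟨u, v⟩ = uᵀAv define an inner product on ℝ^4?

Leading principal minors: Δ_1 = 3, Δ_2 = 3, Δ_3 = 3, Δ_4 = 9.
All leading principal minors are positive, so by Sylvester's criterion Q is positive definite.
⟨·,·⟩ is an inner product exactly when A is positive definite.

yes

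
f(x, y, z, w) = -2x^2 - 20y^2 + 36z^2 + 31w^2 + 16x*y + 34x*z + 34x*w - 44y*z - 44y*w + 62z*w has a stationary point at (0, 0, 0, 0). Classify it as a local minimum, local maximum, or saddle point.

The Hessian at the origin is H = [[-4, 16, 34, 34], [16, -40, -44, -44], [34, -44, 72, 62], [34, -44, 62, 62]].
Applying the same elementary operations to the rows and columns of H produces a congruent diagonal matrix with entries -4, 24, 25/3, -2.
That gives 2 positive, 2 negative pivots.
H is indefinite, so the origin is a saddle point.

saddle point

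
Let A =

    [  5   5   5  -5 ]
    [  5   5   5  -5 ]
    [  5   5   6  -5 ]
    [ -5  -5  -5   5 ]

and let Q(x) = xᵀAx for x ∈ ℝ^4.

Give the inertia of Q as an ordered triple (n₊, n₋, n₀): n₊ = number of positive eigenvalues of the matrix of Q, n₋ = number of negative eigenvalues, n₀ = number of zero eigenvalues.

(2, 0, 2)

Symmetric row and column elimination reduces A to a congruent diagonal form with pivots 5, 0, 1, 0.
That gives 2 positive, 2 zero pivots.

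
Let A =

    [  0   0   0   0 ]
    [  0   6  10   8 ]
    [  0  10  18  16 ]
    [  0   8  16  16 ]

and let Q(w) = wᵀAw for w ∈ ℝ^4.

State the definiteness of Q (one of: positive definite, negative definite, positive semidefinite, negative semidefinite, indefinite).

Congruent diagonalization of A (simultaneous row and column reduction) yields pivots 0, 6, 4/3, 0.
That gives 2 positive, 2 zero pivots.
Hence Q is positive semidefinite.

positive semidefinite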